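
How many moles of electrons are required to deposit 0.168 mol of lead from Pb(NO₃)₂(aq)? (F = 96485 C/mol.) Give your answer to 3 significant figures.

Pb²⁺ + 2e⁻ → Pb, so n(e⁻) = 2 × 0.168 = 0.3360 mol

0.336 mol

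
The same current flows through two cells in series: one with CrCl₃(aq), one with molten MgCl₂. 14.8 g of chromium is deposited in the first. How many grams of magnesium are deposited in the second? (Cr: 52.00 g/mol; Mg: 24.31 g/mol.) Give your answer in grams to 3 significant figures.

10.4 g

n(Cr) = 14.8 / 52.00 = 0.2846 mol
Cr³⁺ + 3e⁻ → Cr, so n(e⁻) = 3 × 0.2846 = 0.8538 mol
Same current for the same time ⇒ same n(e⁻) = 0.8538 mol in both cells.
Mg²⁺ + 2e⁻ → Mg, so n(Mg) = 0.8538 / 2 = 0.4269 mol
m(Mg) = 0.4269 × 24.31 = 10.4 g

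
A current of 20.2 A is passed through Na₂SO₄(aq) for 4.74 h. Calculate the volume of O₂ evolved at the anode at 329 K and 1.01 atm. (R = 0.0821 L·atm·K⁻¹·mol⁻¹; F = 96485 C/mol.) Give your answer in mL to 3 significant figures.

Q = It = 20.2 × 17064 = 3.447×10^5 C
n(e⁻) = 3.447×10^5 / 96485 = 3.573 mol
2H₂O → O₂ + 4H⁺ + 4e⁻, so n(O₂) = 3.573 / 4 = 0.8933 mol
V = nRT/P = 0.8933 × 0.0821 × 329 / 1.01 = 23.89 L
= 23900 mL

23900 mL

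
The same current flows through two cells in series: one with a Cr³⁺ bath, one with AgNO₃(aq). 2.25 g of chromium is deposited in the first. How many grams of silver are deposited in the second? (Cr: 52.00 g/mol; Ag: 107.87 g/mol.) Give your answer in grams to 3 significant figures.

n(Cr) = 2.25 / 52.00 = 0.04327 mol
Cr³⁺ + 3e⁻ → Cr, so n(e⁻) = 3 × 0.04327 = 0.1298 mol
In series, the same 0.1298 mol of electrons flows through the second cell.
Ag⁺ + e⁻ → Ag, so n(Ag) = 0.1298 mol
m(Ag) = 0.1298 × 107.87 = 14.0 g

14.0 g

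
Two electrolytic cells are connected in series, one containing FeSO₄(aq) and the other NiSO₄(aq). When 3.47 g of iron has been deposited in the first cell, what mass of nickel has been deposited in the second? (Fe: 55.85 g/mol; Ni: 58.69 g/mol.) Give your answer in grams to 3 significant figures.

n(Fe) = 3.47 / 55.85 = 0.06213 mol
Fe²⁺ + 2e⁻ → Fe, so n(e⁻) = 2 × 0.06213 = 0.1243 mol
The cells are in series, so the same charge (and hence the same n(e⁻) = 0.1243 mol) passes through both.
Ni²⁺ + 2e⁻ → Ni, so n(Ni) = 0.1243 / 2 = 0.06215 mol
m(Ni) = 0.06215 × 58.69 = 3.65 g

3.65 g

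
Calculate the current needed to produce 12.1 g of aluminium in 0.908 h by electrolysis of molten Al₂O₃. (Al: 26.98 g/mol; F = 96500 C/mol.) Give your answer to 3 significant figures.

n(Al) = 12.1 / 26.98 = 0.4485 mol
Al³⁺ + 3e⁻ → Al, so n(e⁻) = 3 × 0.4485 = 1.346 mol
Q = 1.346 × 96500 = 1.299×10^5 C
I = Q / t = 1.299×10^5 / 3268.8 s = 39.7 A

39.7 A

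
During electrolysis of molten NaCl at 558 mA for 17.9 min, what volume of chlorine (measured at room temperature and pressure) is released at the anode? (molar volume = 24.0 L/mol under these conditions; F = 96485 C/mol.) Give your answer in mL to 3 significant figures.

74.5 mL

Q = 0.558 A × 1074 s = 599.3 C
n(e⁻) = Q/F = 599.3/96485 = 0.006211 mol
2Cl⁻ → Cl₂ + 2e⁻, so n(Cl₂) = 0.006211 / 2 = 0.003106 mol
V = 0.003106 × 24.0 = 0.07454 L
= 74.5 mL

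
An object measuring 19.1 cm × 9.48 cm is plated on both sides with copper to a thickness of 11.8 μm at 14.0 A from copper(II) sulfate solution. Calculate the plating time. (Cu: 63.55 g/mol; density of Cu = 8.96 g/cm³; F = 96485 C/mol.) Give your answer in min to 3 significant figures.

Plated area = 2 × 19.1 × 9.48 = 362.1 cm²
Volume = 362.1 × 11.8×10⁻⁴ cm = 0.4273 cm³
m(Cu) = 0.4273 × 8.96 = 3.829 g
n(Cu) = 3.829 / 63.55 = 0.06025 mol; n(e⁻) = 2 × 0.06025 = 0.1205 mol
Q = 0.1205 × 96485 = 11630 C
t = 11630 / 14.0 = 830.7 s = 13.8 min

13.8 min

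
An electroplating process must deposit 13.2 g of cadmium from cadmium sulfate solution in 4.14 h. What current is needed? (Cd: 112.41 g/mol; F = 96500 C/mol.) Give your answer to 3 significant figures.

n(Cd) = 13.2 / 112.41 = 0.1174 mol
Cd²⁺ + 2e⁻ → Cd, so n(e⁻) = 2 × 0.1174 = 0.2348 mol
Q = 0.2348 × 96500 = 22660 C
I = Q / t = 22660 / 14904 s = 1.52 A

1.52 A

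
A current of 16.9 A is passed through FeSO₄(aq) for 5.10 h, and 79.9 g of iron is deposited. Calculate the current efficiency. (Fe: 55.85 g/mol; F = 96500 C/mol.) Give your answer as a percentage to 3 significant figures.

89.0%

Q = 16.9 × 18360 = 3.103×10^5 C
n(e⁻) = 3.103×10^5 / 96500 = 3.216 mol
Fe²⁺ + 2e⁻ → Fe, so theoretical n(Fe) = 1.608 mol → 89.81 g
Efficiency = 79.9 / 89.81 = 0.8897 = 89.0%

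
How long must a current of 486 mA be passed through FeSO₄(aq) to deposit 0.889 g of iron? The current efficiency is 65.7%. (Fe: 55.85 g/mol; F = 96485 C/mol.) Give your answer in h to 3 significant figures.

2.67 h

n(Fe) = 0.889 / 55.85 = 0.01592 mol
Fe²⁺ + 2e⁻ → Fe, so n(e⁻) = 2 × 0.01592 = 0.03184 mol
Q = 0.03184 × 96485 / 0.657 = 4676 C
t = Q / I = 4676 / 0.486 = 9621 s = 2.67 h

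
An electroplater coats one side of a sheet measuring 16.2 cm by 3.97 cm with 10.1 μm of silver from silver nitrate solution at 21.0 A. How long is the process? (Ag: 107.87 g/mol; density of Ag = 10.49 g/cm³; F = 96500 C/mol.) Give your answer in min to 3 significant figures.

0.484 min

Plated area = 16.2 × 3.97 = 64.31 cm²
Volume = 64.31 × 10.1×10⁻⁴ cm = 0.06495 cm³
m(Ag) = 0.06495 × 10.49 = 0.6813 g
n(Ag) = 0.6813 / 107.87 = 0.006316 mol; n(e⁻) = 0.006316 mol
Q = 0.006316 × 96500 = 609.5 C
t = 609.5 / 21.0 = 29.02 s = 0.484 min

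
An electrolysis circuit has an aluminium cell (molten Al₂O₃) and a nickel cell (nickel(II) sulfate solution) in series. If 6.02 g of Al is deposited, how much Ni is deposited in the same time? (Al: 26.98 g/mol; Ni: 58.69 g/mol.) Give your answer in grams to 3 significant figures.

19.6 g

n(Al) = 6.02 / 26.98 = 0.2231 mol
Al³⁺ + 3e⁻ → Al, so n(e⁻) = 3 × 0.2231 = 0.6693 mol
The cells are in series, so the same charge (and hence the same n(e⁻) = 0.6693 mol) passes through both.
Ni²⁺ + 2e⁻ → Ni, so n(Ni) = 0.6693 / 2 = 0.3347 mol
m(Ni) = 0.3347 × 58.69 = 19.6 g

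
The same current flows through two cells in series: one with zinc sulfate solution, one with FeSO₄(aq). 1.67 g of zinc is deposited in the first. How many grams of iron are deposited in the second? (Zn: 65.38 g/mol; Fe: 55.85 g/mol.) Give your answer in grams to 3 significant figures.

1.43 g

n(Zn) = 1.67 / 65.38 = 0.02554 mol
Zn²⁺ + 2e⁻ → Zn, so n(e⁻) = 2 × 0.02554 = 0.05108 mol
The cells are in series, so the same charge (and hence the same n(e⁻) = 0.05108 mol) passes through both.
Fe²⁺ + 2e⁻ → Fe, so n(Fe) = 0.05108 / 2 = 0.02554 mol
m(Fe) = 0.02554 × 55.85 = 1.43 g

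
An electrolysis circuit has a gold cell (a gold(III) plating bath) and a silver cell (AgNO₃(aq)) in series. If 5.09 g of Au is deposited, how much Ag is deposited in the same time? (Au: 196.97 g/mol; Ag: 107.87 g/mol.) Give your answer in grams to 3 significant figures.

8.36 g

n(Au) = 5.09 / 196.97 = 0.02584 mol
Au³⁺ + 3e⁻ → Au, so n(e⁻) = 3 × 0.02584 = 0.07752 mol
Same current for the same time ⇒ same n(e⁻) = 0.07752 mol in both cells.
Ag⁺ + e⁻ → Ag, so n(Ag) = 0.07752 mol
m(Ag) = 0.07752 × 107.87 = 8.36 g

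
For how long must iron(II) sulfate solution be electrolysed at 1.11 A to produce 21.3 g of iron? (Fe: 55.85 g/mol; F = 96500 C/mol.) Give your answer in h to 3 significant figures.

n(Fe) = 21.3 / 55.85 = 0.3814 mol
Fe²⁺ + 2e⁻ → Fe, so n(e⁻) = 2 × 0.3814 = 0.7628 mol
Q = 0.7628 × 96500 = 73610 C
t = Q / I = 73610 / 1.11 = 66320 s = 18.4 h

18.4 h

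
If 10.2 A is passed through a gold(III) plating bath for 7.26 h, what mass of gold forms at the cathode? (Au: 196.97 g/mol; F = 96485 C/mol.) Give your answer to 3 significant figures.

Q = It = 10.2 × 26136 = 2.666×10^5 C
n(e⁻) = Q/F = 2.666×10^5/96485 = 2.763 mol
Au³⁺ + 3e⁻ → Au, so n(Au) = 2.763 / 3 = 0.9210 mol
m = 0.9210 × 196.97 = 181 g

181 g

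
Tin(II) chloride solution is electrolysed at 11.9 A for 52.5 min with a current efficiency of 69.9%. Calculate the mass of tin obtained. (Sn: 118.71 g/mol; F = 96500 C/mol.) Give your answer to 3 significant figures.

16.1 g

Q = 11.9 × 3150 = 37490 C
n(e⁻) = 37490 / 96500 = 0.3885 mol
Sn²⁺ + 2e⁻ → Sn, so theoretical m(Sn) = 0.1943 × 118.71 = 23.07 g
Actual mass = 69.9% × 23.07 = 16.1 g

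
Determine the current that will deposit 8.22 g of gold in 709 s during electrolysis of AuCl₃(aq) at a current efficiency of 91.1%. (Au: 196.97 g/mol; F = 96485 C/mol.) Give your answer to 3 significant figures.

n(Au) = 8.22 / 196.97 = 0.04173 mol
Au³⁺ + 3e⁻ → Au, so n(e⁻) = 3 × 0.04173 = 0.1252 mol
Q = 0.1252 × 96485 / 0.911 = 13260 C
I = Q / t = 13260 / 709 s = 18.7 A

18.7 A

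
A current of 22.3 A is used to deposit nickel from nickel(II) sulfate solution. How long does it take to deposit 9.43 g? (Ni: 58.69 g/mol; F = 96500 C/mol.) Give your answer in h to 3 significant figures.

n(Ni) = 9.43 / 58.69 = 0.1607 mol
Ni²⁺ + 2e⁻ → Ni, so n(e⁻) = 2 × 0.1607 = 0.3214 mol
Q = 0.3214 × 96500 = 31020 C
t = Q / I = 31020 / 22.3 = 1391 s = 0.386 h

0.386 h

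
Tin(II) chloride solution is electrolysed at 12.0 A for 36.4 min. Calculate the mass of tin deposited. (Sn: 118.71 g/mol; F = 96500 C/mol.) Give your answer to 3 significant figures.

Q = It = 12.0 × 2184 = 26210 C
n(e⁻) = 26210 / 96500 = 0.2716 mol
Sn²⁺ + 2e⁻ → Sn, so n(Sn) = 0.2716 / 2 = 0.1358 mol
m = 0.1358 × 118.71 = 16.1 g

16.1 g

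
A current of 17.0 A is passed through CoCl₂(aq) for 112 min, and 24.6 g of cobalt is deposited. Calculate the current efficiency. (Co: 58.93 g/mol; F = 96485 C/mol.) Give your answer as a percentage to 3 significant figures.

Q = 17.0 × 6720 = 1.142×10^5 C
n(e⁻) = 1.142×10^5 / 96485 = 1.184 mol
Co²⁺ + 2e⁻ → Co, so theoretical n(Co) = 0.5920 mol → 34.89 g
Efficiency = 24.6 / 34.89 = 0.7051 = 70.5%

70.5%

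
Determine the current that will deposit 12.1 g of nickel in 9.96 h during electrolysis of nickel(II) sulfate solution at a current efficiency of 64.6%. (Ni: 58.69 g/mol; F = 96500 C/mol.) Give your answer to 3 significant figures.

1.72 A

n(Ni) = 12.1 / 58.69 = 0.2062 mol
Ni²⁺ + 2e⁻ → Ni, so n(e⁻) = 2 × 0.2062 = 0.4124 mol
Q = 0.4124 × 96500 / 0.646 = 61600 C
I = Q / t = 61600 / 35856 s = 1.72 A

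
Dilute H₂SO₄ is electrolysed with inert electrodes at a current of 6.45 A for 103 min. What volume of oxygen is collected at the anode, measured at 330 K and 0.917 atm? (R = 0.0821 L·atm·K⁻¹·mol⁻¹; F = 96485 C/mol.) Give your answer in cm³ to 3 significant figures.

Q = It = 6.45 × 6180 = 39860 C
Moles of electrons = 39860 / 96485 = 0.4131 mol
2H₂O → O₂ + 4H⁺ + 4e⁻, so n(O₂) = 0.4131 / 4 = 0.1033 mol
V = nRT/P = 0.1033 × 0.0821 × 330 / 0.917 = 3.052 L
= 3050 cm³

3050 cm³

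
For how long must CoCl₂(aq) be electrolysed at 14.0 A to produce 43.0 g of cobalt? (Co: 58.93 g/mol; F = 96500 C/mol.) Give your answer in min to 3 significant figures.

n(Co) = 43.0 / 58.93 = 0.7297 mol
Co²⁺ + 2e⁻ → Co, so n(e⁻) = 2 × 0.7297 = 1.459 mol
Q = 1.459 × 96500 = 1.408×10^5 C
t = Q / I = 1.408×10^5 / 14.0 = 10060 s = 168 min

168 min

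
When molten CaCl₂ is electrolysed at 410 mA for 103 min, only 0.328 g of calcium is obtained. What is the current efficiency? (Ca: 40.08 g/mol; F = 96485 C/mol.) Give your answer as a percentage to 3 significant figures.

Q = 0.410 × 6180 = 2534 C
n(e⁻) = 2534 / 96485 = 0.02626 mol
Ca²⁺ + 2e⁻ → Ca, so theoretical n(Ca) = 0.01313 mol → 0.5263 g
Efficiency = 0.328 / 0.5263 = 0.6232 = 62.3%

62.3%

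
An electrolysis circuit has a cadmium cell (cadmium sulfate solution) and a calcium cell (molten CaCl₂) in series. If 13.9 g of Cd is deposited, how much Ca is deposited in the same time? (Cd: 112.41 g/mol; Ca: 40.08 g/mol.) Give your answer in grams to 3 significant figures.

4.96 g

n(Cd) = 13.9 / 112.41 = 0.1237 mol
Cd²⁺ + 2e⁻ → Cd, so n(e⁻) = 2 × 0.1237 = 0.2474 mol
Since the cells are in series, n(e⁻) in the Ca cell is also 0.2474 mol.
Ca²⁺ + 2e⁻ → Ca, so n(Ca) = 0.2474 / 2 = 0.1237 mol
m(Ca) = 0.1237 × 40.08 = 4.96 g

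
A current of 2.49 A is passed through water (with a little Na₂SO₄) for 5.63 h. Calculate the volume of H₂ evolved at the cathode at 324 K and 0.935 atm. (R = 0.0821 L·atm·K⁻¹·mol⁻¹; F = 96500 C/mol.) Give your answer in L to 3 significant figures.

7.44 L

Charge passed = 2.49 × 20268 = 50470 C
n(e⁻) = Q/F = 50470/96500 = 0.5230 mol
2H⁺ + 2e⁻ → H₂, so n(H₂) = 0.5230 / 2 = 0.2615 mol
V = nRT/P = 0.2615 × 0.0821 × 324 / 0.935 = 7.440 L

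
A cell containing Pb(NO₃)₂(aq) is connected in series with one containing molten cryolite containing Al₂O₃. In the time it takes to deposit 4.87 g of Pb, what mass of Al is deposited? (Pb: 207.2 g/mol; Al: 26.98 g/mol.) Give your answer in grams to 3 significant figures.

n(Pb) = 4.87 / 207.2 = 0.02350 mol
Pb²⁺ + 2e⁻ → Pb, so n(e⁻) = 2 × 0.02350 = 0.04700 mol
In series, the same 0.04700 mol of electrons flows through the second cell.
Al³⁺ + 3e⁻ → Al, so n(Al) = 0.04700 / 3 = 0.01567 mol
m(Al) = 0.01567 × 26.98 = 0.423 g

0.423 g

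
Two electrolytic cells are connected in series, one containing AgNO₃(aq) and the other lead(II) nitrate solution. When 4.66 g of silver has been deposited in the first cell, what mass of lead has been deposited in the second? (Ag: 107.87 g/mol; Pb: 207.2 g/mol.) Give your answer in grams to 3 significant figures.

n(Ag) = 4.66 / 107.87 = 0.04320 mol
Ag⁺ + e⁻ → Ag, so n(e⁻) = 0.04320 mol
In series, the same 0.04320 mol of electrons flows through the second cell.
Pb²⁺ + 2e⁻ → Pb, so n(Pb) = 0.04320 / 2 = 0.02160 mol
m(Pb) = 0.02160 × 207.2 = 4.48 g

4.48 g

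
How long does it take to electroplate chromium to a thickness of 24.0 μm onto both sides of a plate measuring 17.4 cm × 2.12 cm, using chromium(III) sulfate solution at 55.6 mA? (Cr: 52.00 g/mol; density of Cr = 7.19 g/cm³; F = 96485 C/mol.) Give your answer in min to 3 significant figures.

2120 min

Plated area = 2 × 17.4 × 2.12 = 73.78 cm²
Volume = 73.78 × 24.0×10⁻⁴ cm = 0.1771 cm³
m(Cr) = 0.1771 × 7.19 = 1.273 g
n(Cr) = 1.273 / 52.00 = 0.02448 mol; n(e⁻) = 3 × 0.02448 = 0.07344 mol
Q = 0.07344 × 96485 = 7086 C
t = 7086 / 0.0556 = 1.274×10^5 s = 2120 min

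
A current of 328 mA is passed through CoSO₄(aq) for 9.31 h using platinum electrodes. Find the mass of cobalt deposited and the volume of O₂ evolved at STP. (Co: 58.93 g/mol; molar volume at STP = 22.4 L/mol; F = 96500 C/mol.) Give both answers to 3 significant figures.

Q = 0.328 × 33516 = 10990 C; n(e⁻) = 10990 / 96500 = 0.1139 mol
Cathode: Co²⁺ + 2e⁻ → Co → n(Co) = 0.1139/2 = 0.05695 mol → 3.36 g
Anode: 2H₂O → O₂ + 4H⁺ + 4e⁻ → n(O₂) = 0.1139/4 = 0.02848 mol → 0.638 L

3.36 g Co; 0.638 L O₂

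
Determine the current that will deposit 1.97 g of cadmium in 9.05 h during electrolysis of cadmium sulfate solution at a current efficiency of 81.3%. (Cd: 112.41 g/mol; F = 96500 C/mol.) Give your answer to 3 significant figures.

0.128 A

n(Cd) = 1.97 / 112.41 = 0.01753 mol
Cd²⁺ + 2e⁻ → Cd, so n(e⁻) = 2 × 0.01753 = 0.03506 mol
Q = 0.03506 × 96500 / 0.813 = 4161 C
I = Q / t = 4161 / 32580 s = 0.128 A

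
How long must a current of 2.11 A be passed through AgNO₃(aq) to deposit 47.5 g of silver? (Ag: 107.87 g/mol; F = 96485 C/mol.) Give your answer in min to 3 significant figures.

336 min

n(Ag) = 47.5 / 107.87 = 0.4403 mol
Ag⁺ + e⁻ → Ag, so n(e⁻) = 0.4403 mol
Q = 0.4403 × 96485 = 42480 C
t = Q / I = 42480 / 2.11 = 20130 s = 336 min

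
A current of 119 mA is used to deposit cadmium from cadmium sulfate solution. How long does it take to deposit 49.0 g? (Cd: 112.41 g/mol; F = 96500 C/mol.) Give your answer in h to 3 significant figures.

196 h

n(Cd) = 49.0 / 112.41 = 0.4359 mol
Cd²⁺ + 2e⁻ → Cd, so n(e⁻) = 2 × 0.4359 = 0.8718 mol
Q = 0.8718 × 96500 = 84130 C
t = Q / I = 84130 / 0.119 = 7.070×10^5 s = 196 h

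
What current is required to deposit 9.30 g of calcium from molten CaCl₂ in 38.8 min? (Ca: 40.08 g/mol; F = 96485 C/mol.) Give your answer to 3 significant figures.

19.2 A

n(Ca) = 9.30 / 40.08 = 0.2320 mol
Ca²⁺ + 2e⁻ → Ca, so n(e⁻) = 2 × 0.2320 = 0.4640 mol
Q = 0.4640 × 96485 = 44770 C
I = Q / t = 44770 / 2328 s = 19.2 A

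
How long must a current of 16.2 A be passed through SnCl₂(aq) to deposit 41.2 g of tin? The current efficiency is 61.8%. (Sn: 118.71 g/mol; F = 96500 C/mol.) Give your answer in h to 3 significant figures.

n(Sn) = 41.2 / 118.71 = 0.3471 mol
Sn²⁺ + 2e⁻ → Sn, so n(e⁻) = 2 × 0.3471 = 0.6942 mol
Q = 0.6942 × 96500 / 0.618 = 1.084×10^5 C
t = Q / I = 1.084×10^5 / 16.2 = 6691 s = 1.86 h

1.86 h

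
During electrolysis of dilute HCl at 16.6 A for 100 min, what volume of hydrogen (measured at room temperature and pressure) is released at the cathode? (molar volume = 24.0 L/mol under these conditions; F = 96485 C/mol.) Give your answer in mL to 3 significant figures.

12400 mL

Q = 16.6 A × 6000 s = 99600 C
n(e⁻) = Q/F = 99600/96485 = 1.032 mol
2H⁺ + 2e⁻ → H₂, so n(H₂) = 1.032 / 2 = 0.5160 mol
V = 0.5160 × 24.0 = 12.38 L
= 12400 mL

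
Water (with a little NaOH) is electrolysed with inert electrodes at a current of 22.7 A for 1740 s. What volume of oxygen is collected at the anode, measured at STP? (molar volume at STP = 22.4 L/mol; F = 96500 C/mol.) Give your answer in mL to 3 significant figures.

2290 mL

Q = It = 22.7 × 1740 = 39500 C
n(e⁻) = 39500 / 96500 = 0.4093 mol
2H₂O → O₂ + 4H⁺ + 4e⁻, so n(O₂) = 0.4093 / 4 = 0.1023 mol
V = 0.1023 × 22.4 = 2.292 L
= 2290 mL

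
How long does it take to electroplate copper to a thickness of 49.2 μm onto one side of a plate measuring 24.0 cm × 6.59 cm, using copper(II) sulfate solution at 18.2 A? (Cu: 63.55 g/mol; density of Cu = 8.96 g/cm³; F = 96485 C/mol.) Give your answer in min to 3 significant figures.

19.4 min

Plated area = 24.0 × 6.59 = 158.2 cm²
Volume = 158.2 × 49.2×10⁻⁴ cm = 0.7783 cm³
m(Cu) = 0.7783 × 8.96 = 6.974 g
n(Cu) = 6.974 / 63.55 = 0.1097 mol; n(e⁻) = 2 × 0.1097 = 0.2194 mol
Q = 0.2194 × 96485 = 21170 C
t = 21170 / 18.2 = 1163 s = 19.4 min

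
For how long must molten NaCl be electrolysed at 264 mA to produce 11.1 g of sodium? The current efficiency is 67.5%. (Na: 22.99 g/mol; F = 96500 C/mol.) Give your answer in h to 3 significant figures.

72.6 h

n(Na) = 11.1 / 22.99 = 0.4828 mol
Na⁺ + e⁻ → Na, so n(e⁻) = 0.4828 mol
Q = 0.4828 × 96500 / 0.675 = 69020 C
t = Q / I = 69020 / 0.264 = 2.614×10^5 s = 72.6 h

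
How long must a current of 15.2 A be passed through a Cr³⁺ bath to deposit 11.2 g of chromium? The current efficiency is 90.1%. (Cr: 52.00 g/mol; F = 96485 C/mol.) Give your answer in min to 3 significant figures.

75.9 min

n(Cr) = 11.2 / 52.00 = 0.2154 mol
Cr³⁺ + 3e⁻ → Cr, so n(e⁻) = 3 × 0.2154 = 0.6462 mol
Q = 0.6462 × 96485 / 0.901 = 69200 C
t = Q / I = 69200 / 15.2 = 4553 s = 75.9 min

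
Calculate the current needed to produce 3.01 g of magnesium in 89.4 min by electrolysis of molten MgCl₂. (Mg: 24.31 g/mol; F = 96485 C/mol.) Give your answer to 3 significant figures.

n(Mg) = 3.01 / 24.31 = 0.1238 mol
Mg²⁺ + 2e⁻ → Mg, so n(e⁻) = 2 × 0.1238 = 0.2476 mol
Q = 0.2476 × 96485 = 23890 C
I = Q / t = 23890 / 5364 s = 4.45 A

4.45 A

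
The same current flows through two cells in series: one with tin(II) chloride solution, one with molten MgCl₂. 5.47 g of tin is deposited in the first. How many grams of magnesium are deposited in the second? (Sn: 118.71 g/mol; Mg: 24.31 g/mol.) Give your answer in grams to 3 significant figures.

n(Sn) = 5.47 / 118.71 = 0.04608 mol
Sn²⁺ + 2e⁻ → Sn, so n(e⁻) = 2 × 0.04608 = 0.09216 mol
Same current for the same time ⇒ same n(e⁻) = 0.09216 mol in both cells.
Mg²⁺ + 2e⁻ → Mg, so n(Mg) = 0.09216 / 2 = 0.04608 mol
m(Mg) = 0.04608 × 24.31 = 1.12 g

1.12 g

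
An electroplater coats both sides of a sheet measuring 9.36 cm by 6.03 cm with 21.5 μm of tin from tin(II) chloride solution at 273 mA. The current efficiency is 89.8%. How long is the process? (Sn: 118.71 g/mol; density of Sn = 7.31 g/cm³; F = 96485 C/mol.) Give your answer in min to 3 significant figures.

Plated area = 2 × 9.36 × 6.03 = 112.9 cm²
Volume = 112.9 × 21.5×10⁻⁴ cm = 0.2427 cm³
m(Sn) = 0.2427 × 7.31 = 1.774 g
n(Sn) = 1.774 / 118.71 = 0.01494 mol; n(e⁻) = 2 × 0.01494 = 0.02988 mol
Q = 0.02988 × 96485 / 0.898 = 3210 C
t = 3210 / 0.273 = 11760 s = 196 min

196 min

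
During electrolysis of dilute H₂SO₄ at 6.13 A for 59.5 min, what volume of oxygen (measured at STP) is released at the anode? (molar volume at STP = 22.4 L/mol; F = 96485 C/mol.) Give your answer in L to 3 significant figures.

Q = It = 6.13 × 3570 = 21880 C
n(e⁻) = Q/F = 21880/96485 = 0.2268 mol
2H₂O → O₂ + 4H⁺ + 4e⁻, so n(O₂) = 0.2268 / 4 = 0.05670 mol
V = 0.05670 × 22.4 = 1.270 L

1.27 L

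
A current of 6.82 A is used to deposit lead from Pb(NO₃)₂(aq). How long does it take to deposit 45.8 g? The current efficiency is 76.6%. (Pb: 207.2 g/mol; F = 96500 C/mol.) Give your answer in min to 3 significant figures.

136 min

n(Pb) = 45.8 / 207.2 = 0.2210 mol
Pb²⁺ + 2e⁻ → Pb, so n(e⁻) = 2 × 0.2210 = 0.4420 mol
Q = 0.4420 × 96500 / 0.766 = 55680 C
t = Q / I = 55680 / 6.82 = 8164 s = 136 min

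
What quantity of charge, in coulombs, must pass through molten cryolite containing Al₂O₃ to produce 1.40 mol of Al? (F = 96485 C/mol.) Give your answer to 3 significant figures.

4.05×10^5 C

Al³⁺ + 3e⁻ → Al, so n(e⁻) = 3 × 1.40 = 4.200 mol
Q = 4.200 × 96485 = 4.052×10^5 C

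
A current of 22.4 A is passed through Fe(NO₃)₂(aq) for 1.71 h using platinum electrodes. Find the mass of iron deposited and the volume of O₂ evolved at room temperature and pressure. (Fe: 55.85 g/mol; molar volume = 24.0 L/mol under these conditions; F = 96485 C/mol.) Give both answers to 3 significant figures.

39.9 g Fe; 8.58 L O₂

Q = 22.4 × 6156 = 1.379×10^5 C; n(e⁻) = 1.379×10^5 / 96485 = 1.429 mol
Cathode: Fe²⁺ + 2e⁻ → Fe → n(Fe) = 1.429/2 = 0.7145 mol → 39.9 g
Anode: 2H₂O → O₂ + 4H⁺ + 4e⁻ → n(O₂) = 1.429/4 = 0.3573 mol → 8.58 L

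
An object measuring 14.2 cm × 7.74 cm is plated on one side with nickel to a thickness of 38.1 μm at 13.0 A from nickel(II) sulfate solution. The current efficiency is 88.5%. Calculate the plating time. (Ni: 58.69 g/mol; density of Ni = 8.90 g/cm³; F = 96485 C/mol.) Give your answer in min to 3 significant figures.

Plated area = 14.2 × 7.74 = 109.9 cm²
Volume = 109.9 × 38.1×10⁻⁴ cm = 0.4187 cm³
m(Ni) = 0.4187 × 8.90 = 3.726 g
n(Ni) = 3.726 / 58.69 = 0.06349 mol; n(e⁻) = 2 × 0.06349 = 0.1270 mol
Q = 0.1270 × 96485 / 0.885 = 13850 C
t = 13850 / 13.0 = 1065 s = 17.8 min

17.8 min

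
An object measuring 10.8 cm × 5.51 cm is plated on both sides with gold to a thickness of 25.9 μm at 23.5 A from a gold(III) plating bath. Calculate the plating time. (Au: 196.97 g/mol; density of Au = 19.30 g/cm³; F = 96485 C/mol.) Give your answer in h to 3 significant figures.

0.103 h

Plated area = 2 × 10.8 × 5.51 = 119.0 cm²
Volume = 119.0 × 25.9×10⁻⁴ cm = 0.3082 cm³
m(Au) = 0.3082 × 19.30 = 5.948 g
n(Au) = 5.948 / 196.97 = 0.03020 mol; n(e⁻) = 3 × 0.03020 = 0.09060 mol
Q = 0.09060 × 96485 = 8742 C
t = 8742 / 23.5 = 372.0 s = 0.103 h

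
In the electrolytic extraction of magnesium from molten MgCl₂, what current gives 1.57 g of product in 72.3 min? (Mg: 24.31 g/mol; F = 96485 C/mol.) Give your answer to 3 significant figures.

2.87 A

n(Mg) = 1.57 / 24.31 = 0.06458 mol
Mg²⁺ + 2e⁻ → Mg, so n(e⁻) = 2 × 0.06458 = 0.1292 mol
Q = 0.1292 × 96485 = 12470 C
I = Q / t = 12470 / 4338 s = 2.87 A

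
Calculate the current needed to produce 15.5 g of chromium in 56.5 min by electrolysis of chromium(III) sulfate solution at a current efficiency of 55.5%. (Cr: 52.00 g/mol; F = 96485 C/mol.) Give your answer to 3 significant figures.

45.9 A

n(Cr) = 15.5 / 52.00 = 0.2981 mol
Cr³⁺ + 3e⁻ → Cr, so n(e⁻) = 3 × 0.2981 = 0.8943 mol
Q = 0.8943 × 96485 / 0.555 = 1.555×10^5 C
I = Q / t = 1.555×10^5 / 3390 s = 45.9 A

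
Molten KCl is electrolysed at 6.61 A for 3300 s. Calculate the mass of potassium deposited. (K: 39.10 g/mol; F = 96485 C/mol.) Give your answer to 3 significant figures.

Q = 6.61 A × 3300 s = 21810 C
n(e⁻) = Q/F = 21810/96485 = 0.2260 mol
K⁺ + e⁻ → K, so n(K) = 0.2260 mol
m = 0.2260 × 39.10 = 8.84 g

8.84 g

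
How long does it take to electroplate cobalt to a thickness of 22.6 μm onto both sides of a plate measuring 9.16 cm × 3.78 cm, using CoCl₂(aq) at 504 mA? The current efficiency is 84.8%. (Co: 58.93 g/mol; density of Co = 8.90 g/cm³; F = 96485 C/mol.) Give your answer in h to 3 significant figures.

Plated area = 2 × 9.16 × 3.78 = 69.25 cm²
Volume = 69.25 × 22.6×10⁻⁴ cm = 0.1565 cm³
m(Co) = 0.1565 × 8.90 = 1.393 g
n(Co) = 1.393 / 58.93 = 0.02364 mol; n(e⁻) = 2 × 0.02364 = 0.04728 mol
Q = 0.04728 × 96485 / 0.848 = 5379 C
t = 5379 / 0.504 = 10670 s = 2.96 h

2.96 h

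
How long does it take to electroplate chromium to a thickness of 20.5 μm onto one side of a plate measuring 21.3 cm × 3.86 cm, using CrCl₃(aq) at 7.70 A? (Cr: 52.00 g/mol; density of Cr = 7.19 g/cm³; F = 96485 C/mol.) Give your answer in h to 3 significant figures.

0.243 h

Plated area = 21.3 × 3.86 = 82.22 cm²
Volume = 82.22 × 20.5×10⁻⁴ cm = 0.1686 cm³
m(Cr) = 0.1686 × 7.19 = 1.212 g
n(Cr) = 1.212 / 52.00 = 0.02331 mol; n(e⁻) = 3 × 0.02331 = 0.06993 mol
Q = 0.06993 × 96485 = 6747 C
t = 6747 / 7.70 = 876.2 s = 0.243 h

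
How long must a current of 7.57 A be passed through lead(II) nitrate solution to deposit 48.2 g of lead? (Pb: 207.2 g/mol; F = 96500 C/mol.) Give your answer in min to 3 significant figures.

98.8 min

n(Pb) = 48.2 / 207.2 = 0.2326 mol
Pb²⁺ + 2e⁻ → Pb, so n(e⁻) = 2 × 0.2326 = 0.4652 mol
Q = 0.4652 × 96500 = 44890 C
t = Q / I = 44890 / 7.57 = 5930 s = 98.8 min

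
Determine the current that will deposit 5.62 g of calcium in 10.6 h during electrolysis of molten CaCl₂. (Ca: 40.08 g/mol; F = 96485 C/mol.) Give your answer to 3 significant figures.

0.709 A

n(Ca) = 5.62 / 40.08 = 0.1402 mol
Ca²⁺ + 2e⁻ → Ca, so n(e⁻) = 2 × 0.1402 = 0.2804 mol
Q = 0.2804 × 96485 = 27050 C
I = Q / t = 27050 / 38160 s = 0.709 A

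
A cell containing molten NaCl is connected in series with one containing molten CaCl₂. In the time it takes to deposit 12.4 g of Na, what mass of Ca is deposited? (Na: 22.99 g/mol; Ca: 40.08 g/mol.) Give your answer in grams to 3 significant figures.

n(Na) = 12.4 / 22.99 = 0.5394 mol
Na⁺ + e⁻ → Na, so n(e⁻) = 0.5394 mol
In series, the same 0.5394 mol of electrons flows through the second cell.
Ca²⁺ + 2e⁻ → Ca, so n(Ca) = 0.5394 / 2 = 0.2697 mol
m(Ca) = 0.2697 × 40.08 = 10.8 g

10.8 g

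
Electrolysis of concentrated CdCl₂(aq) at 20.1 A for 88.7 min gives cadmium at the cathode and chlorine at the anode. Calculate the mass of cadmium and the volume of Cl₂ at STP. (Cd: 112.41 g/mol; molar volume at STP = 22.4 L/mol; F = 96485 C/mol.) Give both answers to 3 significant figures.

62.3 g Cd; 12.4 L Cl₂

Q = 20.1 × 5322 = 1.070×10^5 C; n(e⁻) = 1.070×10^5 / 96485 = 1.109 mol
Cathode: Cd²⁺ + 2e⁻ → Cd → n(Cd) = 1.109/2 = 0.5545 mol → 62.3 g
Anode: 2Cl⁻ → Cl₂ + 2e⁻ → n(Cl₂) = 1.109/2 = 0.5545 mol → 12.4 L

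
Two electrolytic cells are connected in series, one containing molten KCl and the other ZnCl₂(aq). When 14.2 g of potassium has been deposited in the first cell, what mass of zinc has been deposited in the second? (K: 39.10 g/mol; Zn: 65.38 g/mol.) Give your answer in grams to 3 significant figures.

n(K) = 14.2 / 39.10 = 0.3632 mol
K⁺ + e⁻ → K, so n(e⁻) = 0.3632 mol
Since the cells are in series, n(e⁻) in the Zn cell is also 0.3632 mol.
Zn²⁺ + 2e⁻ → Zn, so n(Zn) = 0.3632 / 2 = 0.1816 mol
m(Zn) = 0.1816 × 65.38 = 11.9 g

11.9 g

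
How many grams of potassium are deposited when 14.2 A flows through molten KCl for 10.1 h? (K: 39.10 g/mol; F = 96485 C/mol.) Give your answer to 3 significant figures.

209 g

Charge passed = 14.2 × 36360 = 5.163×10^5 C
n(e⁻) = 5.163×10^5 / 96485 = 5.351 mol
K⁺ + e⁻ → K, so n(K) = 5.351 mol
m = 5.351 × 39.10 = 209 g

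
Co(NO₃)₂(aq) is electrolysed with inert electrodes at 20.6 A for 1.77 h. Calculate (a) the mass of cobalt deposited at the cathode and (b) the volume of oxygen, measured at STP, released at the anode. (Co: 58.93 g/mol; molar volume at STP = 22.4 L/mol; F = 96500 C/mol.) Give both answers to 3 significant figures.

40.1 g Co; 7.62 L O₂

Q = 20.6 × 6372 = 1.313×10^5 C; n(e⁻) = 1.313×10^5 / 96500 = 1.361 mol
Cathode: Co²⁺ + 2e⁻ → Co → n(Co) = 1.361/2 = 0.6805 mol → 40.1 g
Anode: 2H₂O → O₂ + 4H⁺ + 4e⁻ → n(O₂) = 1.361/4 = 0.3403 mol → 7.62 L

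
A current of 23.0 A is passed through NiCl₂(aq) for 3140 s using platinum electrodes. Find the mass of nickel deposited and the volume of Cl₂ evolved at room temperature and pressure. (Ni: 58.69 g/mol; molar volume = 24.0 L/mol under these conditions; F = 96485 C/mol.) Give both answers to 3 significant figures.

22.0 g Ni; 8.98 L Cl₂

Q = 23.0 × 3140 = 72220 C; n(e⁻) = 72220 / 96485 = 0.7485 mol
Cathode: Ni²⁺ + 2e⁻ → Ni → n(Ni) = 0.7485/2 = 0.3743 mol → 22.0 g
Anode: 2Cl⁻ → Cl₂ + 2e⁻ → n(Cl₂) = 0.7485/2 = 0.3743 mol → 8.98 L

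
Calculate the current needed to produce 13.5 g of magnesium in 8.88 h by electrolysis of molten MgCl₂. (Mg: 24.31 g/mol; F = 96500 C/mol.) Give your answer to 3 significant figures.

3.35 A

n(Mg) = 13.5 / 24.31 = 0.5553 mol
Mg²⁺ + 2e⁻ → Mg, so n(e⁻) = 2 × 0.5553 = 1.111 mol
Q = 1.111 × 96500 = 1.072×10^5 C
I = Q / t = 1.072×10^5 / 31968 s = 3.35 A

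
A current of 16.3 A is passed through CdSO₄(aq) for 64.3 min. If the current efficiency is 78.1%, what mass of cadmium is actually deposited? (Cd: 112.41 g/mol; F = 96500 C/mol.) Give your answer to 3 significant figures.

28.6 g

Q = 16.3 × 3858 = 62890 C
n(e⁻) = 62890 / 96500 = 0.6517 mol
Cd²⁺ + 2e⁻ → Cd, so theoretical m(Cd) = 0.3259 × 112.41 = 36.63 g
Actual mass = 78.1% × 36.63 = 28.6 g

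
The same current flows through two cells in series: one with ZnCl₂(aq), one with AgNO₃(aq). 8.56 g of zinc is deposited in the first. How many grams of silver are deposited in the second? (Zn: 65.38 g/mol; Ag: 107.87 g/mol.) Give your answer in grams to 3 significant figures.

28.2 g

n(Zn) = 8.56 / 65.38 = 0.1309 mol
Zn²⁺ + 2e⁻ → Zn, so n(e⁻) = 2 × 0.1309 = 0.2618 mol
Since the cells are in series, n(e⁻) in the Ag cell is also 0.2618 mol.
Ag⁺ + e⁻ → Ag, so n(Ag) = 0.2618 mol
m(Ag) = 0.2618 × 107.87 = 28.2 g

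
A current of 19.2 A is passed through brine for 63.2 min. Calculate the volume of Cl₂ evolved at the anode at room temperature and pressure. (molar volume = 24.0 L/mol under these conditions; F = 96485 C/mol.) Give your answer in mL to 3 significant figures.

Charge passed = 19.2 × 3792 = 72810 C
n(e⁻) = Q/F = 72810/96485 = 0.7546 mol
2Cl⁻ → Cl₂ + 2e⁻, so n(Cl₂) = 0.7546 / 2 = 0.3773 mol
V = 0.3773 × 24.0 = 9.055 L
= 9060 mL

9060 mL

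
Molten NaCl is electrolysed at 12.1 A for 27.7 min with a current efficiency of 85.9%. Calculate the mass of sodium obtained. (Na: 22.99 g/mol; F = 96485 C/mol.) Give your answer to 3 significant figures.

Q = 12.1 × 1662 = 20110 C
n(e⁻) = 20110 / 96485 = 0.2084 mol
Na⁺ + e⁻ → Na, so theoretical m(Na) = 0.2084 × 22.99 = 4.791 g
Actual mass = 85.9% × 4.791 = 4.12 g

4.12 g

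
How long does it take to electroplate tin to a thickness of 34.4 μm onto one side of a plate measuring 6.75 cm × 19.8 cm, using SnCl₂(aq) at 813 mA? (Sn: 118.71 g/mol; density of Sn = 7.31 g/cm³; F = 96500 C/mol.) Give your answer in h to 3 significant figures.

Plated area = 6.75 × 19.8 = 133.7 cm²
Volume = 133.7 × 34.4×10⁻⁴ cm = 0.4599 cm³
m(Sn) = 0.4599 × 7.31 = 3.362 g
n(Sn) = 3.362 / 118.71 = 0.02832 mol; n(e⁻) = 2 × 0.02832 = 0.05664 mol
Q = 0.05664 × 96500 = 5466 C
t = 5466 / 0.813 = 6723 s = 1.87 h

1.87 h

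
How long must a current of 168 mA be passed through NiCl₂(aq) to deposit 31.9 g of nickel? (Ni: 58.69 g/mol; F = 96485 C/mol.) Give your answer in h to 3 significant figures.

n(Ni) = 31.9 / 58.69 = 0.5435 mol
Ni²⁺ + 2e⁻ → Ni, so n(e⁻) = 2 × 0.5435 = 1.087 mol
Q = 1.087 × 96485 = 1.049×10^5 C
t = Q / I = 1.049×10^5 / 0.168 = 6.244×10^5 s = 173 h

173 h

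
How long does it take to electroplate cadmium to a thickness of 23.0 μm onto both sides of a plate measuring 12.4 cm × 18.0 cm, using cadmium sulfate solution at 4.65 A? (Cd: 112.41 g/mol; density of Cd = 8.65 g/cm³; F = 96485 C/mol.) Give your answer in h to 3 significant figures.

Plated area = 2 × 12.4 × 18.0 = 446.4 cm²
Volume = 446.4 × 23.0×10⁻⁴ cm = 1.027 cm³
m(Cd) = 1.027 × 8.65 = 8.884 g
n(Cd) = 8.884 / 112.41 = 0.07903 mol; n(e⁻) = 2 × 0.07903 = 0.1581 mol
Q = 0.1581 × 96485 = 15250 C
t = 15250 / 4.65 = 3280 s = 0.911 h

0.911 h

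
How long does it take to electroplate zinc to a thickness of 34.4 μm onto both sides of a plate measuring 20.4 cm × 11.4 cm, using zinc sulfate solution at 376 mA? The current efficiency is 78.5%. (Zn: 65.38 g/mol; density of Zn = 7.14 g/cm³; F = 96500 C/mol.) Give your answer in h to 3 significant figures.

Plated area = 2 × 20.4 × 11.4 = 465.1 cm²
Volume = 465.1 × 34.4×10⁻⁴ cm = 1.600 cm³
m(Zn) = 1.600 × 7.14 = 11.42 g
n(Zn) = 11.42 / 65.38 = 0.1747 mol; n(e⁻) = 2 × 0.1747 = 0.3494 mol
Q = 0.3494 × 96500 / 0.785 = 42950 C
t = 42950 / 0.376 = 1.142×10^5 s = 31.7 h

31.7 h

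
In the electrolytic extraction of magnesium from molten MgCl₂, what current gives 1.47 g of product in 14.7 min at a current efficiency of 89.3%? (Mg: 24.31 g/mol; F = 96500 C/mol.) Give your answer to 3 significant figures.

14.8 A

n(Mg) = 1.47 / 24.31 = 0.06047 mol
Mg²⁺ + 2e⁻ → Mg, so n(e⁻) = 2 × 0.06047 = 0.1209 mol
Q = 0.1209 × 96500 / 0.893 = 13060 C
I = Q / t = 13060 / 882 s = 14.8 A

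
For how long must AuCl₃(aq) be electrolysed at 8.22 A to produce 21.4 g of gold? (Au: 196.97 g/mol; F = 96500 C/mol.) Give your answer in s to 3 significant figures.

n(Au) = 21.4 / 196.97 = 0.1086 mol
Au³⁺ + 3e⁻ → Au, so n(e⁻) = 3 × 0.1086 = 0.3258 mol
Q = 0.3258 × 96500 = 31440 C
t = Q / I = 31440 / 8.22 = 3825 s

3830 s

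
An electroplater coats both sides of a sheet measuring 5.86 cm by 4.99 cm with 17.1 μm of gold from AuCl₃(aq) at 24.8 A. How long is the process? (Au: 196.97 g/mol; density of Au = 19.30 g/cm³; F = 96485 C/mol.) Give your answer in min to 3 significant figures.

1.91 min

Plated area = 2 × 5.86 × 4.99 = 58.48 cm²
Volume = 58.48 × 17.1×10⁻⁴ cm = 0.1000 cm³
m(Au) = 0.1000 × 19.30 = 1.930 g
n(Au) = 1.930 / 196.97 = 0.009798 mol; n(e⁻) = 3 × 0.009798 = 0.02939 mol
Q = 0.02939 × 96485 = 2836 C
t = 2836 / 24.8 = 114.4 s = 1.91 min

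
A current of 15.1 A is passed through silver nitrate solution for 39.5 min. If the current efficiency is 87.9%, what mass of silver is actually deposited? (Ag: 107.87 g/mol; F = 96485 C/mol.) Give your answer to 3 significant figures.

Q = 15.1 × 2370 = 35790 C
n(e⁻) = 35790 / 96485 = 0.3709 mol
Ag⁺ + e⁻ → Ag, so theoretical m(Ag) = 0.3709 × 107.87 = 40.01 g
Actual mass = 87.9% × 40.01 = 35.2 g

35.2 g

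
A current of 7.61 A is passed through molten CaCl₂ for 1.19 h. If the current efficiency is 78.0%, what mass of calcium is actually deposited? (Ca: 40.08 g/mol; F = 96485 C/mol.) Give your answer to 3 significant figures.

Q = 7.61 × 4284 = 32600 C
n(e⁻) = 32600 / 96485 = 0.3379 mol
Ca²⁺ + 2e⁻ → Ca, so theoretical m(Ca) = 0.1690 × 40.08 = 6.774 g
Actual mass = 78.0% × 6.774 = 5.28 g

5.28 g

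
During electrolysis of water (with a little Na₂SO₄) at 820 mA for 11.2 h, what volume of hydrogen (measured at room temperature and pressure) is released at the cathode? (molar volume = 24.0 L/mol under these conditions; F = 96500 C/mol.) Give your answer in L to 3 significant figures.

Q = It = 0.820 × 40320 = 33060 C
n(e⁻) = Q/F = 33060/96500 = 0.3426 mol
2H⁺ + 2e⁻ → H₂, so n(H₂) = 0.3426 / 2 = 0.1713 mol
V = 0.1713 × 24.0 = 4.111 L

4.11 L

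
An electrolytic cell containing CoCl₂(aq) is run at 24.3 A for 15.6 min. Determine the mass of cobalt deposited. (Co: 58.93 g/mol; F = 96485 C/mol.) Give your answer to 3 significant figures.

6.95 g

Q = It = 24.3 × 936 = 22740 C
n(e⁻) = 22740 / 96485 = 0.2357 mol
Co²⁺ + 2e⁻ → Co, so n(Co) = 0.2357 / 2 = 0.1179 mol
m = 0.1179 × 58.93 = 6.95 g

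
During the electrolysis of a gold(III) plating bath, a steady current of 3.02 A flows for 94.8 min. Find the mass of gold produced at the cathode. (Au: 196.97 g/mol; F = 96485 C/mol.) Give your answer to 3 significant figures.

11.7 g

Charge passed = 3.02 × 5688 = 17180 C
n(e⁻) = Q/F = 17180/96485 = 0.1781 mol
Au³⁺ + 3e⁻ → Au, so n(Au) = 0.1781 / 3 = 0.05937 mol
m = 0.05937 × 196.97 = 11.7 g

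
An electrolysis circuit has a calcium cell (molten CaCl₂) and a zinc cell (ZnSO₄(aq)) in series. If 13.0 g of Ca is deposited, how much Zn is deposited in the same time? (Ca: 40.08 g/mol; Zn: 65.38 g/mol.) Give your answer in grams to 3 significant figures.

21.2 g

n(Ca) = 13.0 / 40.08 = 0.3244 mol
Ca²⁺ + 2e⁻ → Ca, so n(e⁻) = 2 × 0.3244 = 0.6488 mol
Same current for the same time ⇒ same n(e⁻) = 0.6488 mol in both cells.
Zn²⁺ + 2e⁻ → Zn, so n(Zn) = 0.6488 / 2 = 0.3244 mol
m(Zn) = 0.3244 × 65.38 = 21.2 g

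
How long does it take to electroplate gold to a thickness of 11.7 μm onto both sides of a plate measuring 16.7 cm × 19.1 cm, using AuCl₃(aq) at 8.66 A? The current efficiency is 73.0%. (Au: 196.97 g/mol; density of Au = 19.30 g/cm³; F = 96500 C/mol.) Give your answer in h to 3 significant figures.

0.930 h

Plated area = 2 × 16.7 × 19.1 = 637.9 cm²
Volume = 637.9 × 11.7×10⁻⁴ cm = 0.7463 cm³
m(Au) = 0.7463 × 19.30 = 14.40 g
n(Au) = 14.40 / 196.97 = 0.07311 mol; n(e⁻) = 3 × 0.07311 = 0.2193 mol
Q = 0.2193 × 96500 / 0.730 = 28990 C
t = 28990 / 8.66 = 3348 s = 0.930 h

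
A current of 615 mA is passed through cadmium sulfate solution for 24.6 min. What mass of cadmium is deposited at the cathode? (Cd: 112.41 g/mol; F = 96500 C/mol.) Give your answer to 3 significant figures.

0.529 g

Q = It = 0.615 × 1476 = 907.7 C
n(e⁻) = Q/F = 907.7/96500 = 0.009406 mol
Cd²⁺ + 2e⁻ → Cd, so n(Cd) = 0.009406 / 2 = 0.004703 mol
m = 0.004703 × 112.41 = 0.529 g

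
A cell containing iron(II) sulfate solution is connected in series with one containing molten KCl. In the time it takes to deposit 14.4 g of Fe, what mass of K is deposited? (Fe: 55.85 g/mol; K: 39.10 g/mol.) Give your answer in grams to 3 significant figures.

20.2 g

n(Fe) = 14.4 / 55.85 = 0.2578 mol
Fe²⁺ + 2e⁻ → Fe, so n(e⁻) = 2 × 0.2578 = 0.5156 mol
Same current for the same time ⇒ same n(e⁻) = 0.5156 mol in both cells.
K⁺ + e⁻ → K, so n(K) = 0.5156 mol
m(K) = 0.5156 × 39.10 = 20.2 g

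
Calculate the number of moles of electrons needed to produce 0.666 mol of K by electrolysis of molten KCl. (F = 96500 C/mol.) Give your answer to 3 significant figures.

K⁺ + e⁻ → K, so n(e⁻) = 1 × 0.666 = 0.6660 mol

0.666 mol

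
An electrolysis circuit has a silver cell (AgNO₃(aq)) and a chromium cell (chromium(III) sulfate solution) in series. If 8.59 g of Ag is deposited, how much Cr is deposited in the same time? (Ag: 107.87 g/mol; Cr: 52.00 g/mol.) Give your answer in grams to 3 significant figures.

1.38 g

n(Ag) = 8.59 / 107.87 = 0.07963 mol
Ag⁺ + e⁻ → Ag, so n(e⁻) = 0.07963 mol
The cells are in series, so the same charge (and hence the same n(e⁻) = 0.07963 mol) passes through both.
Cr³⁺ + 3e⁻ → Cr, so n(Cr) = 0.07963 / 3 = 0.02654 mol
m(Cr) = 0.02654 × 52.00 = 1.38 g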